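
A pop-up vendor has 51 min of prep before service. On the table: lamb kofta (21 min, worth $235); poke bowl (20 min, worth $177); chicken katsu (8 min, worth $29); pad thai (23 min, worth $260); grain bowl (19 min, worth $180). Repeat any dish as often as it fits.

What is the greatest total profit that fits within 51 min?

Density check — pad thai 11.30, lamb kofta 11.19, grain bowl 9.47, poke bowl 8.85 are the best per min.
Taking 2×pad thai: 46 min used, 520 in profit.

520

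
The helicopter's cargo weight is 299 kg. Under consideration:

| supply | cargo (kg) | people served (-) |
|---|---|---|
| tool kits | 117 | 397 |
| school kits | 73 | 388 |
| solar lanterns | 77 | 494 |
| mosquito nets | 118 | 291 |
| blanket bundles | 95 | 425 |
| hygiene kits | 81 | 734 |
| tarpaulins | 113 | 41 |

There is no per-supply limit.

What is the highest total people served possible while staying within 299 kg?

2202

3×hygiene kits uses 243 of the 299 kg and totals 2202.
The spare 56 kg is too small for any remaining supply, and no exchange beats 2202.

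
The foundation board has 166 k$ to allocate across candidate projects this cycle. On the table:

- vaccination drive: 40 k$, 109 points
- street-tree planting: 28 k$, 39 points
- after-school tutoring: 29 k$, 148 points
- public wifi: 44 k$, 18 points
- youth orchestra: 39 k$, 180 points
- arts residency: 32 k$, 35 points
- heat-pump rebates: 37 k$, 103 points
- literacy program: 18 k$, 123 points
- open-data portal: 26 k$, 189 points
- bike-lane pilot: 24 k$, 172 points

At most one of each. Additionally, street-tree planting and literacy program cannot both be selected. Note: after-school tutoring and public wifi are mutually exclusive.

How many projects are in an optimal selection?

5

Optimal total is 812.
One optimal bundle: after-school tutoring + youth orchestra + literacy program + open-data portal + bike-lane pilot (136 k$).
All optima have 5 projects.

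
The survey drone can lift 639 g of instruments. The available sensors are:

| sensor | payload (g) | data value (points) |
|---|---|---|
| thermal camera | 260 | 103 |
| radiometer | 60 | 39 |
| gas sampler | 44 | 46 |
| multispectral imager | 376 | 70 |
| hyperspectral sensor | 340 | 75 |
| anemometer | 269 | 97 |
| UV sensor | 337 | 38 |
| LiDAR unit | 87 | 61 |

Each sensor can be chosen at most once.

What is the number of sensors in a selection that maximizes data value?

Optimal total is 285.
For example thermal camera + radiometer + gas sampler + anemometer achieves it, using 633 g.
Any selection reaching 285 contains exactly 4 sensors.

4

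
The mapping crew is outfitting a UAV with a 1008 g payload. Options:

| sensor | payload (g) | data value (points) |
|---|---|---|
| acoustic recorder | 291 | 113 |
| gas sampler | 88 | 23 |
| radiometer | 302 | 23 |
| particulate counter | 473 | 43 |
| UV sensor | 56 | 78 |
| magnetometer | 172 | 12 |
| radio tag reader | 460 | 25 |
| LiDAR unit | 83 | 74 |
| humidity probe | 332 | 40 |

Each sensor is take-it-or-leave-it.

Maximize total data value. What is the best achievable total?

Greedy by ratio would take acoustic recorder + gas sampler + UV sensor + LiDAR unit + humidity probe: 850 g used, total 328.
Replace humidity probe with particulate counter: the trade gains 3 net, giving 331 at 991 g.
Next best is acoustic recorder + gas sampler + UV sensor + LiDAR unit + humidity probe at 328 (850 g) — short by 3.

331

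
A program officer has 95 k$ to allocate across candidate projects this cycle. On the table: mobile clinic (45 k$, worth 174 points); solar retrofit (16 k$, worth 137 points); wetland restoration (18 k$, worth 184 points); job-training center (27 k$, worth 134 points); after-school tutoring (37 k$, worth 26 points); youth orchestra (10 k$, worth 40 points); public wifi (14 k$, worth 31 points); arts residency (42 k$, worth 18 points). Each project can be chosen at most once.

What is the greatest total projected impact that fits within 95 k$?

Taking the top-ratio projects first gives solar retrofit + wetland restoration + job-training center + youth orchestra + public wifi for 526 (85 k$).
Replace job-training center and public wifi with mobile clinic: the trade gains 9 net, giving 535 at 89 k$.
Next best is mobile clinic + solar retrofit + wetland restoration + public wifi at 526 (93 k$) — short by 9.

535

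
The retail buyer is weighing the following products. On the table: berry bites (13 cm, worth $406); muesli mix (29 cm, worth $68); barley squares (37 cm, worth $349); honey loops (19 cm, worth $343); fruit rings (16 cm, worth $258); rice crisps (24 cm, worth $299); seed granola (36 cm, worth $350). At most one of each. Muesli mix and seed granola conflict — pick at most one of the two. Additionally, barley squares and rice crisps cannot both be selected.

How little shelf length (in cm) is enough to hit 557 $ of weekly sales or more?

29

Look for the lowest-shelf combination reaching 557.
Taking berry bites + fruit rings gives 664 (≥ 557) for 29 cm.
Any bundle with less than 29 cm falls short of 557.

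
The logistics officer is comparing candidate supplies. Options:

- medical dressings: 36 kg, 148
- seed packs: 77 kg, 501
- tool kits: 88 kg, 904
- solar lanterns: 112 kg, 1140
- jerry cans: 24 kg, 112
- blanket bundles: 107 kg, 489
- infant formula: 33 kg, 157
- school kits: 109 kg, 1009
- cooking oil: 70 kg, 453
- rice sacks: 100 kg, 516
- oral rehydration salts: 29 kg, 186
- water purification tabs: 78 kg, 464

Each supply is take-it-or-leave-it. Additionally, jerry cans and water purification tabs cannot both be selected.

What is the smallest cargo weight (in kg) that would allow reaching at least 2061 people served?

Minimise kg subject to total people served ≥ 2061.
solar lanterns + school kits: 2149 people served at 221 kg.
Any bundle with less than 221 kg falls short of 2061.

221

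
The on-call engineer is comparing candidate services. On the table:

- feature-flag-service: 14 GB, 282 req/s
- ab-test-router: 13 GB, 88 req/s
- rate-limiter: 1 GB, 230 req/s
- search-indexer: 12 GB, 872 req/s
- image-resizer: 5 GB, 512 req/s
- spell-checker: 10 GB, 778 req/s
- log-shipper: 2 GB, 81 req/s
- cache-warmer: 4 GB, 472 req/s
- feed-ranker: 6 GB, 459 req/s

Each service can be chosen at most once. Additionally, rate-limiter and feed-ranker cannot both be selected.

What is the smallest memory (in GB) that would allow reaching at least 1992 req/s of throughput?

Need the lightest bundle worth ≥ 1992.
rate-limiter + image-resizer + spell-checker + cache-warmer reaches 1992 using 20 GB.
Any bundle with less than 20 GB falls short of 1992.

20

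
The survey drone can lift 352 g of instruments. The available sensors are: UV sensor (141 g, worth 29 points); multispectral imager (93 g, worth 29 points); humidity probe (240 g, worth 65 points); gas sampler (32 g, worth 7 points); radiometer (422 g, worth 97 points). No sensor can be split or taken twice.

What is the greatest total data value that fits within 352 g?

94

Multispectral imager + humidity probe uses 333 of the 352 g and totals 94.
The closest alternative, humidity probe + gas sampler, reaches only 72.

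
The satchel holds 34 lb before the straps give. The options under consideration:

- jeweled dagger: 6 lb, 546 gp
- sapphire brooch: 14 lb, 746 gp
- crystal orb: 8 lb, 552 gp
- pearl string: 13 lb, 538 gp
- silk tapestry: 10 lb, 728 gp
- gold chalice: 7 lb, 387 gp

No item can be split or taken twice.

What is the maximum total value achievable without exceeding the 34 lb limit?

2213

By value per lb: jeweled dagger 91.00, silk tapestry 72.80, crystal orb 69.00, gold chalice 55.29 lead.
The ratio ordering already packs tightly: jeweled dagger + crystal orb + silk tapestry + gold chalice, 31 lb, 2213.
Runner-up sapphire brooch + crystal orb + silk tapestry tops out at 2026.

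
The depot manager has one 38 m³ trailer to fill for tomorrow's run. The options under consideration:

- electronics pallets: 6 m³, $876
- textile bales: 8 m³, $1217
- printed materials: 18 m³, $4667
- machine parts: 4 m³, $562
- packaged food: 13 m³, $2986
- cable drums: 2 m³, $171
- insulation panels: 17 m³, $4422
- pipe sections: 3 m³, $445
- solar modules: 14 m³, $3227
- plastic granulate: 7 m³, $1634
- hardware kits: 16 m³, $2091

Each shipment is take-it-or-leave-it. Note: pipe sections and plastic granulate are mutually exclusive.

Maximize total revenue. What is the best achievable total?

9534

Printed materials + insulation panels + pipe sections uses 38 of the 38 m³ and totals 9534.
Nothing else feasible within 38 m³ beats 9534.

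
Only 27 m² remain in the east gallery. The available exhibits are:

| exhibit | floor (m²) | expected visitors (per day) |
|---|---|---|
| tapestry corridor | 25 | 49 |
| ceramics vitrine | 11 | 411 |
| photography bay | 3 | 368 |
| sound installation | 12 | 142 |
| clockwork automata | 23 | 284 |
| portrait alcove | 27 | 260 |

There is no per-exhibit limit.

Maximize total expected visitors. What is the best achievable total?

Ranking by ratio (expected visitors/m²): photography bay 122.67, ceramics vitrine 37.36, clockwork automata 12.35, sound installation 11.83.
Taking 9×photography bay: 27 m² used, 3312 in expected visitors.

3312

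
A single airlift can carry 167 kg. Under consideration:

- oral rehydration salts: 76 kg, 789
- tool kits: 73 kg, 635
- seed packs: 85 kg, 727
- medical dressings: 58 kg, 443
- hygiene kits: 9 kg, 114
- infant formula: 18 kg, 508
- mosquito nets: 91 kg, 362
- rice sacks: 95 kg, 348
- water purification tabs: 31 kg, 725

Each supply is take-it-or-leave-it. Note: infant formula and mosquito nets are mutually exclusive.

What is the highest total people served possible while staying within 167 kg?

Best packing: oral rehydration salts + hygiene kits + infant formula + water purification tabs — 134 kg, 2136 total.

2136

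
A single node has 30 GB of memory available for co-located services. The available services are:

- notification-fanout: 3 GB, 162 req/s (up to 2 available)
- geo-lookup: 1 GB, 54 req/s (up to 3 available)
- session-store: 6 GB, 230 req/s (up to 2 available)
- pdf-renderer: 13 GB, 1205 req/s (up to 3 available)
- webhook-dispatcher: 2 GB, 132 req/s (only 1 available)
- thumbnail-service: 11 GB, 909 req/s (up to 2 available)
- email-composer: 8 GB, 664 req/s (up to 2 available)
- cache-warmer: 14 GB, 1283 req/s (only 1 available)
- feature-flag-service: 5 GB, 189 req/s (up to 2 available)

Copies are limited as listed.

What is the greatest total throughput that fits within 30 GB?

2674

A density-first pass picks 2×geo-lookup + 2×pdf-renderer + webhook-dispatcher — 2650 at 30 GB.
Replace geo-lookup and pdf-renderer with cache-warmer: the trade gains 24 net, giving 2674 at 30 GB.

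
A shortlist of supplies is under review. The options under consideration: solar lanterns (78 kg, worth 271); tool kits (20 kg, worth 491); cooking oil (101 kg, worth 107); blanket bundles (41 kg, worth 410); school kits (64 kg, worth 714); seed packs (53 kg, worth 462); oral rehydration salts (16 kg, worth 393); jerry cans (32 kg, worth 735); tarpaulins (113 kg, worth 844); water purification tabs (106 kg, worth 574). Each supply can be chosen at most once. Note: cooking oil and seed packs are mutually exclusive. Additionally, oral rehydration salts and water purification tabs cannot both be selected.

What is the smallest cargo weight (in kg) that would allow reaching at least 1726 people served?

Look for the lowest-cargo combination reaching 1726.
tool kits + blanket bundles + oral rehydration salts + jerry cans reaches 2029 using 109 kg.
Below 109 kg the best achievable stays under 1726.

109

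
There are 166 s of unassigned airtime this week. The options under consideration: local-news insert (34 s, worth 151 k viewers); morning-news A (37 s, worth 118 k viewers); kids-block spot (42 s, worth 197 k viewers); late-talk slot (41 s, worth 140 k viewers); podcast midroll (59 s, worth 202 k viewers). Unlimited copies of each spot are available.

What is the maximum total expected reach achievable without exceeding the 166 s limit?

742

By expected reach per s: kids-block spot 4.69, local-news insert 4.44, podcast midroll 3.42 lead.
Taking local-news insert + 3×kids-block spot: 160 s used, 742 in expected reach.
That's the maximum — no swap from here does better than 742.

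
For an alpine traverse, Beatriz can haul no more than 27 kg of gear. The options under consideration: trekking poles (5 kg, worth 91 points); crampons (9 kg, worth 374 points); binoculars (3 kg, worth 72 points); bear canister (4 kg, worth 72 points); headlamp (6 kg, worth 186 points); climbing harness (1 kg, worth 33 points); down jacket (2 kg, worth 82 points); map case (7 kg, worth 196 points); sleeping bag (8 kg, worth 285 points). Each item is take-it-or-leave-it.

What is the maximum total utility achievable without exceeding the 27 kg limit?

970

Density check — crampons 41.56, down jacket 41.00, sleeping bag 35.62, climbing harness 33.00 are the best per kg.
Filling by ratio: crampons + headlamp + climbing harness + down jacket + sleeping bag for 960, with 1 kg left unused.
The 6 kg tied up in headlamp is better spent on map case — total rises to 970 (27 kg).
Runner-up crampons + headlamp + climbing harness + down jacket + sleeping bag tops out at 960.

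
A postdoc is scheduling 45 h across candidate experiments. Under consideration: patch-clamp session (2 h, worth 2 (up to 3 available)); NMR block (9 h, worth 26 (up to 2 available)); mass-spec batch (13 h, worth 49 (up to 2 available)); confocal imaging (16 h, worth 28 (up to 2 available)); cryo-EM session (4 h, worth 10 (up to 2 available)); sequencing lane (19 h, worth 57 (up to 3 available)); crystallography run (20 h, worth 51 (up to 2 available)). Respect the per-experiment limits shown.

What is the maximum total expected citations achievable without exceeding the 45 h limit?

155

2×mass-spec batch + sequencing lane uses 45 of the 45 h and totals 155.
No other feasible combination exceeds 155.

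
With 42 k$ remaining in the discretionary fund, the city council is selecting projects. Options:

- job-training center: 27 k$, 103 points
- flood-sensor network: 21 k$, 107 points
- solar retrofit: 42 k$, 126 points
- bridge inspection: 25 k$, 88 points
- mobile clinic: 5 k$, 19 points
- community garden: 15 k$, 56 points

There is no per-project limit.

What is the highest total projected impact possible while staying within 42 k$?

Best packing: 2×flood-sensor network — 42 k$, 214 total.
That's the maximum — no swap from here does better than 214.

214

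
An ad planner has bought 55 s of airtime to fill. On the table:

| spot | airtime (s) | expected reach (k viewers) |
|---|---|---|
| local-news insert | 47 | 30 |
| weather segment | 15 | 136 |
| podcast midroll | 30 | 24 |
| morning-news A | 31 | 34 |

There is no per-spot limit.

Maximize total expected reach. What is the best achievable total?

Taking 3×weather segment: 45 s used, 408 in expected reach.
Every other selection either busts 55 s or fails to beat 408.

408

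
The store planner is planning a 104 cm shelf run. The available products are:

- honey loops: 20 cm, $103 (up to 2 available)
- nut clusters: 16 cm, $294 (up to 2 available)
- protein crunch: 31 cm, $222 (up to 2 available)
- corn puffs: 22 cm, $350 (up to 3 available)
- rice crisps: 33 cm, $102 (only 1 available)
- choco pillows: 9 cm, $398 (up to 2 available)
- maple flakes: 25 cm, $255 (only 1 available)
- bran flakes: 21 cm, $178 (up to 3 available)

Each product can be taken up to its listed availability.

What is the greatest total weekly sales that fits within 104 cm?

Greedy by ratio would take 2×nut clusters + 2×corn puffs + 2×choco pillows: 94 cm used, total 2084.
The 16 cm tied up in nut clusters is better spent on corn puffs — total rises to 2140 (100 cm).

2140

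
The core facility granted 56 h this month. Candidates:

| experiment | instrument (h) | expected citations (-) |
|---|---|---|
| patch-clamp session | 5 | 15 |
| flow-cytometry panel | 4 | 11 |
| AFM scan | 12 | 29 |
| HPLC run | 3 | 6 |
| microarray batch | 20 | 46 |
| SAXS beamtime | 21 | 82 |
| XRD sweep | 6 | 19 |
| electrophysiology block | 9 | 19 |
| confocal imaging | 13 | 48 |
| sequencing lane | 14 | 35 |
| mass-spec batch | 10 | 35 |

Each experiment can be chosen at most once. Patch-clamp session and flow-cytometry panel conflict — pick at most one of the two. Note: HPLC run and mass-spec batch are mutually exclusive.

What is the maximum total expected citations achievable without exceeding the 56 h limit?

199

Density check — SAXS beamtime 3.90, confocal imaging 3.69, mass-spec batch 3.50 are the best per h.
Taking patch-clamp session + SAXS beamtime + XRD sweep + confocal imaging + mass-spec batch: 55 h used, 199 in expected citations.
Every other selection either busts 56 h or breaks a pairing rule or fails to beat 199.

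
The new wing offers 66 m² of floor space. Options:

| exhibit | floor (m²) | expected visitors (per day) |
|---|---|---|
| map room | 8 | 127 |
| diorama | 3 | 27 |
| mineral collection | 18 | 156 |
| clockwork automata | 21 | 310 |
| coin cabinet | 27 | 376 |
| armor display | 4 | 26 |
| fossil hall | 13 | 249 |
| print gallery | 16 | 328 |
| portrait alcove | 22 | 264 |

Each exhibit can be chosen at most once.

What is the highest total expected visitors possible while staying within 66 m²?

1080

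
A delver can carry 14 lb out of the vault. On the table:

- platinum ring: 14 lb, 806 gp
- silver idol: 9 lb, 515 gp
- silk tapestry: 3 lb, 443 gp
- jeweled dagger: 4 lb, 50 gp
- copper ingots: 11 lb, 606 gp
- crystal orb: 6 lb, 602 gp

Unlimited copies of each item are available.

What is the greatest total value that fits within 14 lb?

1772

By value per lb: silk tapestry 147.67, crystal orb 100.33, platinum ring 57.57 lead.
4×silk tapestry uses 12 of the 14 lb and totals 1772.
Every other selection either busts 14 lb or fails to beat 1772.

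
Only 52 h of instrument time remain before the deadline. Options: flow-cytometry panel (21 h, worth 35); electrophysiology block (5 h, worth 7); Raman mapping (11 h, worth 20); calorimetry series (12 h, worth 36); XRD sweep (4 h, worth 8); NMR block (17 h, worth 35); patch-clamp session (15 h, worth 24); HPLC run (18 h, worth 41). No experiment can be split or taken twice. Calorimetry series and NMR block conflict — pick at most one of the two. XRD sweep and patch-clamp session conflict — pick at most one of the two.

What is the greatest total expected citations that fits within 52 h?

112

Flow-cytometry panel + calorimetry series + HPLC run uses 51 of the 52 h and totals 112.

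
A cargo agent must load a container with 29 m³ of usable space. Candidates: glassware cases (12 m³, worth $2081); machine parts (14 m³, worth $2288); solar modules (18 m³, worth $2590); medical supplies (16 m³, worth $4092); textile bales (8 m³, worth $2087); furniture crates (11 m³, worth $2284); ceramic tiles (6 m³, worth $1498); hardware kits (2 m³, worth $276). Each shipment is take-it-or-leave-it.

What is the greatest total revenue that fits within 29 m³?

6652

Taking the top-ratio shipments first gives medical supplies + textile bales + hardware kits for 6455 (26 m³).
Dropping textile bales frees 8 m³; slotting in furniture crates (11 m³) lifts the total to 6652 at 29 m³.
The closest alternative, medical supplies + textile bales + hardware kits, reaches only 6455.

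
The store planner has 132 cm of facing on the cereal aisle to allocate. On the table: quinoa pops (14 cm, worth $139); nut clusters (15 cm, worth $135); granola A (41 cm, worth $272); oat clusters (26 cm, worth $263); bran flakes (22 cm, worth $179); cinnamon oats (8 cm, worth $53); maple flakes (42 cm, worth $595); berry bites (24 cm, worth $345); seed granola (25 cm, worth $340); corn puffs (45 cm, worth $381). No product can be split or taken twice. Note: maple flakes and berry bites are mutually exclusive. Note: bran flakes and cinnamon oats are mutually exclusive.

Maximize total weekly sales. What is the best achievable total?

Quinoa pops + nut clusters + oat clusters + cinnamon oats + maple flakes + seed granola uses 130 of the 132 cm and totals 1525.
An exhaustive check of the 1024 subsets confirms 1525.

1525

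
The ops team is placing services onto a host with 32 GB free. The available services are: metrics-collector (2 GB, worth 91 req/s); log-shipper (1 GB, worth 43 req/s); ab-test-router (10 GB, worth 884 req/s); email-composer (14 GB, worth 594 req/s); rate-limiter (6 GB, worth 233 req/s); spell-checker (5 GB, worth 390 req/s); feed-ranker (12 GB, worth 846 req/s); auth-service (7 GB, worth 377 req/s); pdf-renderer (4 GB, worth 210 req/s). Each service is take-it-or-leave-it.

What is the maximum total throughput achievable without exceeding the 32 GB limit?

2373

By throughput per GB: ab-test-router 88.40, spell-checker 78.00, feed-ranker 70.50 lead.
The ratio ordering already packs tightly: log-shipper + ab-test-router + spell-checker + feed-ranker + pdf-renderer, 32 GB, 2373.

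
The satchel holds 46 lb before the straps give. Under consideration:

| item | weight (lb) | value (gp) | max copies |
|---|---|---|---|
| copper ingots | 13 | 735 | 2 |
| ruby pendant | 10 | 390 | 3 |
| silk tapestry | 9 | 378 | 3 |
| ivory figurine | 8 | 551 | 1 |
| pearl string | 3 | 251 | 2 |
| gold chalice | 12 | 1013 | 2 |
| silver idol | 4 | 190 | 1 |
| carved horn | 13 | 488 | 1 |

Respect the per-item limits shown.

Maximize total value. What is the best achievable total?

3312

Filling by ratio: ivory figurine + 2×pearl string + 2×gold chalice + silver idol for 3269, with 4 lb left unused.
The 10 lb tied up in 2×pearl string and silver idol is better spent on copper ingots — total rises to 3312 (45 lb).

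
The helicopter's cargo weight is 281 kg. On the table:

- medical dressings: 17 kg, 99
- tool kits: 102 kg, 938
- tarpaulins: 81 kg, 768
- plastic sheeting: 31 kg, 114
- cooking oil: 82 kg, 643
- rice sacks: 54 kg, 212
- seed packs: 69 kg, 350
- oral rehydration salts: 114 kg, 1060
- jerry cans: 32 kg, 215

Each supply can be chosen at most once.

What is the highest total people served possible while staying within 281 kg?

2471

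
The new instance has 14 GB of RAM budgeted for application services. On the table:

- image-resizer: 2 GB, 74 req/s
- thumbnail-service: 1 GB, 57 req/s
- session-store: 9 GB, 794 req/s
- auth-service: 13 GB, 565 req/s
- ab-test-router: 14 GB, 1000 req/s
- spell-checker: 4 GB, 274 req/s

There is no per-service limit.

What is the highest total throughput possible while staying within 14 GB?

1125

Best packing: thumbnail-service + session-store + spell-checker — 14 GB, 1125 total.
That's the maximum — no swap from here does better than 1125.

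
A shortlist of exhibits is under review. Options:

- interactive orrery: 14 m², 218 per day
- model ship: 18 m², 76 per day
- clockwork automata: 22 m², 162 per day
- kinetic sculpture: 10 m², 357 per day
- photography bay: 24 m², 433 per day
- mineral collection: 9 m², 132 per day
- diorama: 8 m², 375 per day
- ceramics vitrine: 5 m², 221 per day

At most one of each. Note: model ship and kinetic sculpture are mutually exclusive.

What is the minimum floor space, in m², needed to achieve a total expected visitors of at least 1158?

37

Look for the lowest-floor combination reaching 1158.
interactive orrery + kinetic sculpture + diorama + ceramics vitrine reaches 1171 using 37 m².
Below 37 m² the best achievable stays under 1158.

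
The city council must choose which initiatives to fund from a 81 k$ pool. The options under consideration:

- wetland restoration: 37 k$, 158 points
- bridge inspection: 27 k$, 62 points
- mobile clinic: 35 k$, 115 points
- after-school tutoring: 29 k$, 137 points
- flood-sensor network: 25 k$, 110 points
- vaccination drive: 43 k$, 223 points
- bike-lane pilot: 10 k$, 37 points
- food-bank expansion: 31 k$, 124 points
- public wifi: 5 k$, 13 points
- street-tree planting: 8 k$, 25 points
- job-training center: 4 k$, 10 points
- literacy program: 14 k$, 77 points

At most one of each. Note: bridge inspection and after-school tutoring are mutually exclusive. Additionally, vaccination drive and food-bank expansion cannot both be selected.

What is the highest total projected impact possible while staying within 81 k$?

385

Density check — literacy program 5.50, vaccination drive 5.19, after-school tutoring 4.72, flood-sensor network 4.40 are the best per k$.
The ratio heuristic lands on vaccination drive + bike-lane pilot + public wifi + street-tree planting + literacy program (375) but leaves 1 k$ idle.
Replace bike-lane pilot and public wifi and literacy program with after-school tutoring: the trade gains 10 net, giving 385 at 80 k$.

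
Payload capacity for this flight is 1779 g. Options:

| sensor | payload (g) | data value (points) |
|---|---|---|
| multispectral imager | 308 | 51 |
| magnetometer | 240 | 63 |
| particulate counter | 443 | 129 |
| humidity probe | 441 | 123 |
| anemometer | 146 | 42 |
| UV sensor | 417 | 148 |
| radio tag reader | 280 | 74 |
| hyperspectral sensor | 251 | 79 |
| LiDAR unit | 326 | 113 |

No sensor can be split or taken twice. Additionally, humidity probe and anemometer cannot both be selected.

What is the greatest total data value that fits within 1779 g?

543

Ranking by ratio (data value/g): UV sensor 0.35, LiDAR unit 0.35, hyperspectral sensor 0.31.
Taking the top-ratio sensors first gives particulate counter + anemometer + UV sensor + hyperspectral sensor + LiDAR unit for 511 (1583 g).
The 146 g tied up in anemometer is better spent on radio tag reader — total rises to 543 (1717 g).
Nothing else feasible within 1779 g beats 543.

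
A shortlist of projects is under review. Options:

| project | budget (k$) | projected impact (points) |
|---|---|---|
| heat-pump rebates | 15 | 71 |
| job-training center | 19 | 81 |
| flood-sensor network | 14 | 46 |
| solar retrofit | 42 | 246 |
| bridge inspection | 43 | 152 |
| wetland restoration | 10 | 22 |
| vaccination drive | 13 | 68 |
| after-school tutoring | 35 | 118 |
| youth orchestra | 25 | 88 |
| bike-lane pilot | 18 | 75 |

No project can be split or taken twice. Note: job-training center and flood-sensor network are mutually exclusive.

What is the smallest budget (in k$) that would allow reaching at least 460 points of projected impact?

Look for the lowest-budget combination reaching 460.
heat-pump rebates + solar retrofit + vaccination drive + bike-lane pilot: 460 projected impact at 88 k$.
Any bundle with less than 88 k$ falls short of 460.

88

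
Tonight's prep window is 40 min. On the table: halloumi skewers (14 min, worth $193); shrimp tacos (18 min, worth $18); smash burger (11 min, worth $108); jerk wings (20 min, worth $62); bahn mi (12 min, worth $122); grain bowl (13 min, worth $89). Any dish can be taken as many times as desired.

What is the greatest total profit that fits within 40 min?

Ranking by ratio (profit/min): halloumi skewers 13.79, bahn mi 10.17, smash burger 9.82, grain bowl 6.85.
2×halloumi skewers + bahn mi uses 40 of the 40 min and totals 508.

508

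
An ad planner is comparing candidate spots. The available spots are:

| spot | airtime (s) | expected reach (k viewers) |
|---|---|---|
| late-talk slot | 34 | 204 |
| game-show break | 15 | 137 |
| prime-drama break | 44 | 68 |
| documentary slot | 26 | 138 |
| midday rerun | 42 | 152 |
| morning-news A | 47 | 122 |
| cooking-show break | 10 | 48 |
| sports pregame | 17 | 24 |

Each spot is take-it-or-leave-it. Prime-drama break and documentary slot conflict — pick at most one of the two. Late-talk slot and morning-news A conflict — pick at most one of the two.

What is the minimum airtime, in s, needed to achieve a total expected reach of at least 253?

41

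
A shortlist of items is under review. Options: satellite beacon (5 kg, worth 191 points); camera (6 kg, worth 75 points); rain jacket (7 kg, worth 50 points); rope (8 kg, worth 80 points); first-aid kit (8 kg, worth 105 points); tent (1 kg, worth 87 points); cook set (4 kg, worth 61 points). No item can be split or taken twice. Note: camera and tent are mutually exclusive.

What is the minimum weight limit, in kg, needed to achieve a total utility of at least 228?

Minimise kg subject to total utility ≥ 228.
satellite beacon + tent: 278 utility at 6 kg.
Any bundle with less than 6 kg falls short of 228.

6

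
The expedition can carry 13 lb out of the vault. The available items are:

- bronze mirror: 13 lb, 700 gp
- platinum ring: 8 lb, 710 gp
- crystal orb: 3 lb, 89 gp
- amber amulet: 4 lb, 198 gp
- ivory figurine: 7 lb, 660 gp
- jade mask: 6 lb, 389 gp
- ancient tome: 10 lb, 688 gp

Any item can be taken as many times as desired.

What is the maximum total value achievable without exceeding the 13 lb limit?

The ratio ordering already packs tightly: ivory figurine + jade mask, 13 lb, 1049.
Every other selection either busts 13 lb or fails to beat 1049.

1049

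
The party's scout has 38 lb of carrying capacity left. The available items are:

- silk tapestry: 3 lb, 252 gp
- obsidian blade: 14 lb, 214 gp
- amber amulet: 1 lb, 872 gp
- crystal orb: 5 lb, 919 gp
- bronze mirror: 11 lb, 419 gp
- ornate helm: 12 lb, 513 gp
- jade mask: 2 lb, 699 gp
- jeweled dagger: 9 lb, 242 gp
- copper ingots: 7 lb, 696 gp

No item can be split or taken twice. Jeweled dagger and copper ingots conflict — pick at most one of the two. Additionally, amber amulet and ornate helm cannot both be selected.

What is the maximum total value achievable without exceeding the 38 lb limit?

Best packing: silk tapestry + amber amulet + crystal orb + bronze mirror + jade mask + copper ingots — 29 lb, 3857 total.
Every other selection either busts 38 lb or breaks a pairing rule or fails to beat 3857.

3857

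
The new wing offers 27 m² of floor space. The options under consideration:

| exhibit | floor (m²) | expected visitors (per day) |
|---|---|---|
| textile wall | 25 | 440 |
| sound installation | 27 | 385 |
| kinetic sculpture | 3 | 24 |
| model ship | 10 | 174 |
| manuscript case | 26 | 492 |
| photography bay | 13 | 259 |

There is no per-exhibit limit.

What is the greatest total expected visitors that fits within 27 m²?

518

Taking 2×photography bay: 26 m² used, 518 in expected visitors.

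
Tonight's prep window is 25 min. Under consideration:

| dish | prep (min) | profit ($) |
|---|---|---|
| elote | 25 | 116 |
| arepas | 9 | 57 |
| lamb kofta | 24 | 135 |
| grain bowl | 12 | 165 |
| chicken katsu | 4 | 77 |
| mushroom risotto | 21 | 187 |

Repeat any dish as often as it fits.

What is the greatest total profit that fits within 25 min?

Density check — chicken katsu 19.25, grain bowl 13.75, mushroom risotto 8.90 are the best per min.
Best packing: 6×chicken katsu — 24 min, 462 total.
That's the maximum — no swap from here does better than 462.

462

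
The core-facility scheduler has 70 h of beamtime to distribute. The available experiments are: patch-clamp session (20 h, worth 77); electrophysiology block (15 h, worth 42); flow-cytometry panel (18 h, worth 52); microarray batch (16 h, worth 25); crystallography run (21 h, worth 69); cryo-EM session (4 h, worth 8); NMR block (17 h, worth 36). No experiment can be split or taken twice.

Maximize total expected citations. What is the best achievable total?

207

Taking the top-ratio experiments first gives patch-clamp session + flow-cytometry panel + crystallography run + cryo-EM session for 206 (63 h).
The 25 h tied up in crystallography run and cryo-EM session is better spent on electrophysiology block + NMR block — total rises to 207 (70 h).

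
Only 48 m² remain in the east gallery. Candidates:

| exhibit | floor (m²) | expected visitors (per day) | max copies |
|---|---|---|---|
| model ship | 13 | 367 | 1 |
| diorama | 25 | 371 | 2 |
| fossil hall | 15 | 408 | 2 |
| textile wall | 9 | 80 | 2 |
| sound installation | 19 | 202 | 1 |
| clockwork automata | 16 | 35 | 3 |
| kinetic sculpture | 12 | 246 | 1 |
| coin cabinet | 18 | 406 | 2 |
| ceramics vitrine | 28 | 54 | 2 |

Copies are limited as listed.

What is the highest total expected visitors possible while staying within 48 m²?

Density check — model ship 28.23, fossil hall 27.20, coin cabinet 22.56 are the best per m².
Taking the top-ratio exhibits first gives model ship + 2×fossil hall for 1183 (43 m²).
Dropping model ship frees 13 m²; slotting in coin cabinet (18 m²) lifts the total to 1222 at 48 m².
Nothing else within 48 m² beats 1222.

1222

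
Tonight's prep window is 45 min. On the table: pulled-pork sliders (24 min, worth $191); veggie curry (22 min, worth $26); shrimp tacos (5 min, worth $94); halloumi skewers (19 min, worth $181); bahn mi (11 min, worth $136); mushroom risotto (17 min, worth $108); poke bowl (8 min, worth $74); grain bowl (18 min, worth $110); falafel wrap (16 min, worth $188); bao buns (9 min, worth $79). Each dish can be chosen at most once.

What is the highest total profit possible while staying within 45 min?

497

Filling by ratio: shrimp tacos + bahn mi + poke bowl + falafel wrap for 492, with 5 min left unused.
The 8 min tied up in poke bowl is better spent on bao buns — total rises to 497 (41 min).
The closest alternative, shrimp tacos + bahn mi + poke bowl + falafel wrap, reaches only 492.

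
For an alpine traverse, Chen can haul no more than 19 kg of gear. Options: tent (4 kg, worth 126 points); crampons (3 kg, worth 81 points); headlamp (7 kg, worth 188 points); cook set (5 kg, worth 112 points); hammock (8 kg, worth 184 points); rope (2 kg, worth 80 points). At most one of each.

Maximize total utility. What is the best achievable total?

507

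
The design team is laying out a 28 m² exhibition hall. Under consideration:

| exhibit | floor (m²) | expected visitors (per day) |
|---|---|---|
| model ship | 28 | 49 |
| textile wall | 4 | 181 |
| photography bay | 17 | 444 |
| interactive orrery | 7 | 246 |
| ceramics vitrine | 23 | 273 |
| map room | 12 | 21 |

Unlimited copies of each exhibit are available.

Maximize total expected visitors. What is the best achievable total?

Best packing: 7×textile wall — 28 m², 1267 total.
No other feasible combination exceeds 1267.

1267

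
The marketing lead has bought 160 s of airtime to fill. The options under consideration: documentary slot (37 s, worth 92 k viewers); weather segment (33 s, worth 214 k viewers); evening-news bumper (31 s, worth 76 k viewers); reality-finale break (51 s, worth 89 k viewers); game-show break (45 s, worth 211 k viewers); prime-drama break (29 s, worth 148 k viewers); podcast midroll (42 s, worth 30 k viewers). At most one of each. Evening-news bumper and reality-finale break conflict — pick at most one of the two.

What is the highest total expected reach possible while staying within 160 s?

By expected reach per s: weather segment 6.48, prime-drama break 5.10, game-show break 4.69, documentary slot 2.49 lead.
Documentary slot + weather segment + game-show break + prime-drama break uses 144 of the 160 s and totals 665.
Next best is weather segment + reality-finale break + game-show break + prime-drama break at 662 (158 s) — short by 3.

665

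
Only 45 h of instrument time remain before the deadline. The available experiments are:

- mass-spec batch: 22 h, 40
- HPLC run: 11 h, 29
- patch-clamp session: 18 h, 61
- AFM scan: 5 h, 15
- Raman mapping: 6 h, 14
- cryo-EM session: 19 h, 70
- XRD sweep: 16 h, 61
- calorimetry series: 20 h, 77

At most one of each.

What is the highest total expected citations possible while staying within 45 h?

Greedy by ratio would take AFM scan + XRD sweep + calorimetry series: 41 h used, total 153.
Dropping XRD sweep frees 16 h; slotting in cryo-EM session (19 h) lifts the total to 162 at 44 h.
Next best is Raman mapping + cryo-EM session + calorimetry series at 161 (45 h) — short by 1.

162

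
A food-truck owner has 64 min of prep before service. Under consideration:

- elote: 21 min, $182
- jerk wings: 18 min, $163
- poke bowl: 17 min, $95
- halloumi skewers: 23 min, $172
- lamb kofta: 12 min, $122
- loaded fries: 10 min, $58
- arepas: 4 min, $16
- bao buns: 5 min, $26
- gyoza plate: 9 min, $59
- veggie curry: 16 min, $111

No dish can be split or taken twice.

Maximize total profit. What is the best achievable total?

542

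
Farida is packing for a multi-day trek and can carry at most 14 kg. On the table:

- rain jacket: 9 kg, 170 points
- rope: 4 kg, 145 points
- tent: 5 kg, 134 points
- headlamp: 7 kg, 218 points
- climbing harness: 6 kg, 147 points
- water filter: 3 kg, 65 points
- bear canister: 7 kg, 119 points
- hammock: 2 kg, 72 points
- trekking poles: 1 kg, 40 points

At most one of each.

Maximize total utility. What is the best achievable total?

Ranking by ratio (utility/kg): trekking poles 40.00, rope 36.25, hammock 36.00.
Best packing: rope + headlamp + hammock + trekking poles — 14 kg, 475 total.
Every other selection either busts 14 kg or fails to beat 475.

475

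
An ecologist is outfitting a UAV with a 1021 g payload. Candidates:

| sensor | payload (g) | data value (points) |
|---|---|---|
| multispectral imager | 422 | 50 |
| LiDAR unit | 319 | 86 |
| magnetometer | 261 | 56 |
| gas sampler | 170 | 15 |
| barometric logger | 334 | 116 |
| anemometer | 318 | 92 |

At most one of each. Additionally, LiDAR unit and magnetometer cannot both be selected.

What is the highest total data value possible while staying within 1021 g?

294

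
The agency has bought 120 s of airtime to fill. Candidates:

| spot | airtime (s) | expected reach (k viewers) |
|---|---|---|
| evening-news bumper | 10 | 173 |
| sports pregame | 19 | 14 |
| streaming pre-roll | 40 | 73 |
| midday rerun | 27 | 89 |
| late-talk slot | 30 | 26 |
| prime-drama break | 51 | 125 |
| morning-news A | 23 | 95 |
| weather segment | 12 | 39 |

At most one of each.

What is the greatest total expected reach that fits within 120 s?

482

Density check — evening-news bumper 17.30, morning-news A 4.13, midday rerun 3.30, weather segment 3.25 are the best per s.
A density-first pass picks evening-news bumper + streaming pre-roll + midday rerun + morning-news A + weather segment — 469 at 112 s.
Dropping streaming pre-roll and weather segment frees 52 s; slotting in prime-drama break (51 s) lifts the total to 482 at 111 s.
No other feasible combination exceeds 482.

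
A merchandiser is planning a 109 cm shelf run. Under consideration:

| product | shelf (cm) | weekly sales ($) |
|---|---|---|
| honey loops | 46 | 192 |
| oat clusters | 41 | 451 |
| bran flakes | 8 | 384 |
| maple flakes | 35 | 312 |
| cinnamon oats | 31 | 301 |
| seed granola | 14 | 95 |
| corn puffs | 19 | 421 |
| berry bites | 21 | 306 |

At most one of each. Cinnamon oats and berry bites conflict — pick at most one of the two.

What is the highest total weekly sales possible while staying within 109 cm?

Best packing: oat clusters + bran flakes + seed granola + corn puffs + berry bites — 103 cm, 1657 total.
Runner-up oat clusters + bran flakes + maple flakes + corn puffs tops out at 1568.

1657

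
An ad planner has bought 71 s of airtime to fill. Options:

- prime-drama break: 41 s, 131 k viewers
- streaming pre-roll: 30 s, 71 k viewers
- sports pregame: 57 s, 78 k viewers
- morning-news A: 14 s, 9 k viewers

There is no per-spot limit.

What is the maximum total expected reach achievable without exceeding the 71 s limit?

202

Density check — prime-drama break 3.20, streaming pre-roll 2.37, sports pregame 1.37 are the best per s.
Best packing: prime-drama break + streaming pre-roll — 71 s, 202 total.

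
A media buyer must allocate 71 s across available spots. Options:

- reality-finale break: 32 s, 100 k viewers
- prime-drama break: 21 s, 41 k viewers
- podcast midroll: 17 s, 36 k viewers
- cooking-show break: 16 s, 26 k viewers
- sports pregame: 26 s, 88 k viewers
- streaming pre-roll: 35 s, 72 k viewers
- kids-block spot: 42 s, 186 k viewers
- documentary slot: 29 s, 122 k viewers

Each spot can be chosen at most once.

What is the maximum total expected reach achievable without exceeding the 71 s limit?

308

Ranking by ratio (expected reach/s): kids-block spot 4.43, documentary slot 4.21, sports pregame 3.38, reality-finale break 3.12.
Best packing: kids-block spot + documentary slot — 71 s, 308 total.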